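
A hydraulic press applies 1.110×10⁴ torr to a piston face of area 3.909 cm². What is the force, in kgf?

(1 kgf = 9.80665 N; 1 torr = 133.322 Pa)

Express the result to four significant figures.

58.99 kgf

1.110×10⁴ torr × 133.322 = 1.47987×10⁶ Pa
3.909 cm² × 0.0001 = 3.909×10⁻⁴ m²
F = P × A = 1.47987×10⁶ Pa × 3.909×10⁻⁴ m² = 578.481 N
578.481 N ÷ (9.80665 N/kgf) = 58.9886 kgf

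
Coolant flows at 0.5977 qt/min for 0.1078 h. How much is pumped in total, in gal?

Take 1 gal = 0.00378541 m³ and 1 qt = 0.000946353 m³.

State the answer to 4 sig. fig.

0.5977 qt/min → 9.42725×10⁻⁶ m³/s
0.1078 h → 388.08 s
V = Q × t = 9.42725×10⁻⁶ × 388.08 = 0.00365853 m³
In gal: 0.00365853 / 0.00378541 = 0.966482 gal

0.9665 gal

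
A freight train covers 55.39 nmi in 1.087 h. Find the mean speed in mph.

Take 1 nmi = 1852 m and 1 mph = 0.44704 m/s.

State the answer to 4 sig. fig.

58.64 mph

55.39 nmi × 1852 → 102582 m
1.087 h × 3600 → 3913.2 s
v = d / t = 102582 m / 3913.2 s = 26.2144 m/s
26.2144 m/s ÷ (0.44704 m/s/mph) = 58.6399 mph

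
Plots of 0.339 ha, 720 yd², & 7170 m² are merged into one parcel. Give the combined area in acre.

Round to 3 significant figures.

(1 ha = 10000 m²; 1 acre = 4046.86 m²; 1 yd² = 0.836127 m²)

0.339 ha × 10000 = 3390 m²
720 yd² × 0.836127 = 602.011 m²
7170 m² (already m²)
Total: 3390 + 602.011 + 7170 = 11162 m²
In acre: 11162 / 4046.86 = 2.75819 acre

2.76 acre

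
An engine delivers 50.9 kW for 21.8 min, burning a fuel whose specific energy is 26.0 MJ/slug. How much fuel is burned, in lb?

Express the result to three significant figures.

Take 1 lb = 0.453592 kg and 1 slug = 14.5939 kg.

82.4 lb

50.9 kW → 50900 W
21.8 min → 1308 s
E = P × t = 50900 × 1308 = 6.65772×10⁷ J
26.0 MJ/slug → 1.78157×10⁶ J/kg
m = E / e_s = 6.65772×10⁷ / 1.78157×10⁶ = 37.37 kg
In lb: 37.37 / 0.453592 = 82.3868 lb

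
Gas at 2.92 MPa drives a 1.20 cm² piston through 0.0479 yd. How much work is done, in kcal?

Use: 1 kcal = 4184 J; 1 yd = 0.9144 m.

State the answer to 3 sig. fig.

2.92 MPa → 2.92×10⁶ Pa
1.20 cm² → 1.2×10⁻⁴ m²
F = P × A = 2.92×10⁶ × 1.2×10⁻⁴ = 350.4 N
0.0479 yd → 0.0437998 m
W = F × d = 350.4 × 0.0437998 = 15.3474 J
In kcal: 15.3474 / 4184 = 0.00366812 kcal

0.00367 kcal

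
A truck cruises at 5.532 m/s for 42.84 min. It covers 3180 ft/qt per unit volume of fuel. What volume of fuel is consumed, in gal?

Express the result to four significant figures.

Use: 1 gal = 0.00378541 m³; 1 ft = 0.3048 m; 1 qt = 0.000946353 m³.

3.668 gal

42.84 min → 2570.4 s
d = v × t = 5.532 × 2570.4 = 14219.5 m
3180 ft/qt → 1.02421×10⁶ m/m³
V = d / (distance per unit fuel) = 14219.5 / 1.02421×10⁶ = 0.0138834 m³
In gal: 0.0138834 / 0.00378541 = 3.66761 gal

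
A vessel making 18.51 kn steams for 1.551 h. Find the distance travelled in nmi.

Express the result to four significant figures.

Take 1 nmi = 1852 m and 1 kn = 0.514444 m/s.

28.71 nmi

18.51 kn × 0.514444 = 9.52236 m/s
1.551 h × 3600 = 5583.6 s
d = v × t = 9.52236 m/s × 5583.6 s = 53169 m
53169 m ÷ (1852 m/nmi) = 28.709 nmi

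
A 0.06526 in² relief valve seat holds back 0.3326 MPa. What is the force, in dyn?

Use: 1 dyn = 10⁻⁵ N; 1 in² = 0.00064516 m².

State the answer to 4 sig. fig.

0.3326 MPa × 1000000 = 332600 Pa
0.06526 in² × 0.00064516 = 4.21031×10⁻⁵ m²
F = P × A = 332600 Pa × 4.21031×10⁻⁵ m² = 14.0035 N
14.0035 N ÷ (10⁻⁵ N/dyn) = 1.40035×10⁶ dyn

1.400×10⁶ dyn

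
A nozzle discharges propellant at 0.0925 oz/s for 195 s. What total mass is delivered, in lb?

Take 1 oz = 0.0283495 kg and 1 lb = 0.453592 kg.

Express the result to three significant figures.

0.0925 oz/s → 0.00262233 kg/s
m = ṁ × t = 0.00262233 × 195 = 0.511354 kg
In lb: 0.511354 / 0.453592 = 1.12734 lb

1.13 lb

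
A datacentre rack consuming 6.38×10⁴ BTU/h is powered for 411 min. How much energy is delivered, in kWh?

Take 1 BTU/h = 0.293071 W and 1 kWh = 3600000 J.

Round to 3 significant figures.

6.38×10⁴ BTU/h × 0.293071 → 18697.9 W
411 min × 60 → 24660 s
E = P × t = 18697.9 W × 24660 s = 4.6109×10⁸ J
4.6109×10⁸ J ÷ (3600000 J/kWh) = 128.081 kWh

128 kWh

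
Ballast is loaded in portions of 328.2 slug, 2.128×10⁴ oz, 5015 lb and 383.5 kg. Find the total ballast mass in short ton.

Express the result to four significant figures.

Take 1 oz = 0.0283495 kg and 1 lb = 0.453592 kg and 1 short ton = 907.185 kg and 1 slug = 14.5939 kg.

8.875 short ton

328.2 slug × 14.5939 = 4789.72 kg
2.128×10⁴ oz × 0.0283495 = 603.277 kg
5015 lb × 0.453592 = 2274.76 kg
383.5 kg (already kg)
Total: 4789.72 + 603.277 + 2274.76 + 383.5 = 8051.26 kg
In short ton: 8051.26 / 907.185 = 8.87499 short ton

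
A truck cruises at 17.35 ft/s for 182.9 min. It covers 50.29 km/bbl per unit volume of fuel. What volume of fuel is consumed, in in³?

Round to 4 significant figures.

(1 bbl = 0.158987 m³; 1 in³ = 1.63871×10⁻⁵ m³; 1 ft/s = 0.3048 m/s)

1.120×10⁴ in³

17.35 ft/s → 5.28828 m/s
182.9 min → 10974 s
d = v × t = 5.28828 × 10974 = 58033.6 m
50.29 km/bbl → 316315 m/m³
V = d / (distance per unit fuel) = 58033.6 / 316315 = 0.183468 m³
In in³: 0.183468 / 1.63871×10⁻⁵ = 11195.9 in³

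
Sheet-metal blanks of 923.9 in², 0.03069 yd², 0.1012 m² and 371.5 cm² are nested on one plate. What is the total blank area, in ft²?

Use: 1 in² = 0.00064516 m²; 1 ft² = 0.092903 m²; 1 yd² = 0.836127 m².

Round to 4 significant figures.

8.181 ft²

923.9 in² × 0.00064516 = 0.596063 m²
0.03069 yd² × 0.836127 = 0.0256607 m²
0.1012 m² (already m²)
371.5 cm² × 0.0001 = 0.03715 m²
Total: 0.596063 + 0.0256607 + 0.1012 + 0.03715 = 0.760074 m²
In ft²: 0.760074 / 0.092903 = 8.18137 ft²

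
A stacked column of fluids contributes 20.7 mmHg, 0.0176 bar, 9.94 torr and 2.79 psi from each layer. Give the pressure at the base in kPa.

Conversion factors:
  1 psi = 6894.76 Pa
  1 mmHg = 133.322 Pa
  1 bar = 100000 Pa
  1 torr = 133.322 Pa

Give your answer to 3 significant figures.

20.7 mmHg × 133.322 = 2759.77 Pa
0.0176 bar × 100000 = 1760 Pa
9.94 torr × 133.322 = 1325.22 Pa
2.79 psi × 6894.76 = 19236.4 Pa
Sum: 2759.77 + 1760 + 1325.22 + 19236.4 = 25081.4 Pa
In kPa: 25081.4 / 1000 = 25.0814 kPa

25.1 kPa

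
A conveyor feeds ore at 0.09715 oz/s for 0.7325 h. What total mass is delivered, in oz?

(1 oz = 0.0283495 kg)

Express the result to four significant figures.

0.09715 oz/s → 0.00275415 kg/s
0.7325 h → 2637 s
m = ṁ × t = 0.00275415 × 2637 = 7.26269 kg
In oz: 7.26269 / 0.0283495 = 256.184 oz

256.2 oz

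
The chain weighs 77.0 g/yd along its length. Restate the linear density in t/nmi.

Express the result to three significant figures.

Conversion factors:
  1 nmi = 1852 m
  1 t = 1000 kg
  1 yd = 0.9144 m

77.0 g/yd × 0.001 kg/g ÷ 0.9144 m/yd = 0.0842082 kg/m
0.0842082 kg/m ÷ 1000 kg/t × 1852 m/nmi = 0.155954 t/nmi

0.156 t/nmi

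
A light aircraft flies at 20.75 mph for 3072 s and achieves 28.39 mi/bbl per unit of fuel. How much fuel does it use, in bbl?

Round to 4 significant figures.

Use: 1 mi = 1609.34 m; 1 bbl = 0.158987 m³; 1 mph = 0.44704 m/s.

0.6237 bbl

20.75 mph → 9.27608 m/s
d = v × t = 9.27608 × 3072 = 28496.1 m
28.39 mi/bbl → 287377 m/m³
V = d / (distance per unit fuel) = 28496.1 / 287377 = 0.0991593 m³
In bbl: 0.0991593 / 0.158987 = 0.623694 bbl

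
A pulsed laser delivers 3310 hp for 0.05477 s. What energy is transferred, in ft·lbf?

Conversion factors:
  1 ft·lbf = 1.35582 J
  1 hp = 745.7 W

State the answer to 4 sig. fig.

3310 hp × 745.7 → 2.46827×10⁶ W
E = P × t = 2.46827×10⁶ W × 0.05477 s = 135187 J
135187 J ÷ (1.35582 J/ft·lbf) = 99708.7 ft·lbf

9.971×10⁴ ft·lbf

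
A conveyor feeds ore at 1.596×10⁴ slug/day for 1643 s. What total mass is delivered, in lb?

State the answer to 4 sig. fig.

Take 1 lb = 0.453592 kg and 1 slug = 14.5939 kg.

9765 lb

1.596×10⁴ slug/day → 2.69582 kg/s
m = ṁ × t = 2.69582 × 1643 = 4429.23 kg
In lb: 4429.23 / 0.453592 = 9764.79 lb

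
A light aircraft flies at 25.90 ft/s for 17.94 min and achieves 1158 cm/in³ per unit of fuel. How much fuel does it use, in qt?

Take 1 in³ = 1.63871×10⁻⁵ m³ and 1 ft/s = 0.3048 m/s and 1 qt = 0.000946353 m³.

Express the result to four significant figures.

25.90 ft/s → 7.89432 m/s
17.94 min → 1076.4 s
d = v × t = 7.89432 × 1076.4 = 8497.45 m
1158 cm/in³ → 706653 m/m³
V = d / (distance per unit fuel) = 8497.45 / 706653 = 0.0120249 m³
In qt: 0.0120249 / 0.000946353 = 12.7066 qt

12.71 qt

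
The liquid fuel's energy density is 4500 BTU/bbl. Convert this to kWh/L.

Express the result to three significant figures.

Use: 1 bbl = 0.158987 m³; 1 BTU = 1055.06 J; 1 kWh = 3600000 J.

4500 BTU/bbl × 1055.06 J/BTU ÷ 0.158987 m³/bbl = 2.98626×10⁷ J/m³
2.98626×10⁷ J/m³ ÷ 3600000 J/kWh × 0.001 m³/L = 0.00829517 kWh/L

0.00830 kWh/L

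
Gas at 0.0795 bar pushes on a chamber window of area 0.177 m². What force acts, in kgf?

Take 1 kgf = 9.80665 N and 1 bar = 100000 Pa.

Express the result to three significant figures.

143 kgf

0.0795 bar × 100000 = 7950 Pa
F = P × A = 7950 Pa × 0.177 m² = 1407.15 N
1407.15 N ÷ (9.80665 N/kgf) = 143.489 kgf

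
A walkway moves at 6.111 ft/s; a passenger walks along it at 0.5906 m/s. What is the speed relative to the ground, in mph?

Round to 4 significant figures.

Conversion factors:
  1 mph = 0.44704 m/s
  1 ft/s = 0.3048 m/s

6.111 ft/s × 0.3048 = 1.86263 m/s
0.5906 m/s (already m/s)
Sum: 1.86263 + 0.5906 = 2.45323 m/s
In mph: 2.45323 / 0.44704 = 5.48772 mph

5.488 mph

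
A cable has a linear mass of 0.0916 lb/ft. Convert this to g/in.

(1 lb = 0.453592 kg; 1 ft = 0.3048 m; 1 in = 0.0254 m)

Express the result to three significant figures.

0.0916 lb/ft × 0.453592 kg/lb ÷ 0.3048 m/ft = 0.136316 kg/m
0.136316 kg/m ÷ 0.001 kg/g × 0.0254 m/in = 3.46243 g/in

3.46 g/in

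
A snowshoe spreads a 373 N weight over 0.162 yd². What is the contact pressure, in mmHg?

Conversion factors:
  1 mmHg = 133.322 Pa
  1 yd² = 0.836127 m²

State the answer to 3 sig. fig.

20.7 mmHg

0.162 yd² × 0.836127 → 0.135453 m²
P = F / A = 373 N / 0.135453 m² = 2753.72 Pa
2753.72 Pa ÷ (133.322 Pa/mmHg) = 20.6547 mmHg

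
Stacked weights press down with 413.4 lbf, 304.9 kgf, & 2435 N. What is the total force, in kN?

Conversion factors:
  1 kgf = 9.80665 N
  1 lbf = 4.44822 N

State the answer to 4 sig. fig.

7.264 kN

413.4 lbf × 4.44822 = 1838.89 N
304.9 kgf × 9.80665 = 2990.05 N
2435 N (already N)
Sum: 1838.89 + 2990.05 + 2435 = 7263.94 N
In kN: 7263.94 / 1000 = 7.26394 kN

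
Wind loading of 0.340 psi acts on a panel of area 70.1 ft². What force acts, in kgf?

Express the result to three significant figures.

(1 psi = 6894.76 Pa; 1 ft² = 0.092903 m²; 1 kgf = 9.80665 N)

0.340 psi × 6894.76 → 2344.22 Pa
70.1 ft² × 0.092903 → 6.5125 m²
F = P × A = 2344.22 Pa × 6.5125 m² = 15266.7 N
15266.7 N ÷ (9.80665 N/kgf) = 1556.77 kgf

1560 kgf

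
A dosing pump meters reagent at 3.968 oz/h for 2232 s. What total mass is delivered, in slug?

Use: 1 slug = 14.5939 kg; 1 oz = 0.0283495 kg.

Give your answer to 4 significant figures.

0.004779 slug

3.968 oz/h → 3.12474×10⁻⁵ kg/s
m = ṁ × t = 3.12474×10⁻⁵ × 2232 = 0.0697442 kg
In slug: 0.0697442 / 14.5939 = 0.004779 slug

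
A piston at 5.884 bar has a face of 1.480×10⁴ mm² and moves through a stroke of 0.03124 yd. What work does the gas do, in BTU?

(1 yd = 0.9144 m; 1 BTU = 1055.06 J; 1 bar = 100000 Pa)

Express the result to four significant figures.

5.884 bar → 588400 Pa
1.480×10⁴ mm² → 0.0148 m²
F = P × A = 588400 × 0.0148 = 8708.32 N
0.03124 yd → 0.0285659 m
W = F × d = 8708.32 × 0.0285659 = 248.761 J
In BTU: 248.761 / 1055.06 = 0.235779 BTU

0.2358 BTU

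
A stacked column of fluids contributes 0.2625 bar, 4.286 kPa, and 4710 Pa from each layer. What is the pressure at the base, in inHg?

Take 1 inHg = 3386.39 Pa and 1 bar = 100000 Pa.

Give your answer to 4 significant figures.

10.41 inHg

0.2625 bar × 100000 → 26250 Pa
4.286 kPa × 1000 → 4286 Pa
4710 Pa (already Pa)
Sum: 26250 + 4286 + 4710 = 35246 Pa
In inHg: 35246 / 3386.39 = 10.4081 inHg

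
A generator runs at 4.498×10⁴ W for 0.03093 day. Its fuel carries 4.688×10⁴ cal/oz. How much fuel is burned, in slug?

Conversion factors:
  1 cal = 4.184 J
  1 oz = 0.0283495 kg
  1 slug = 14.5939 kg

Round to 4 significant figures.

0.03093 day → 2672.35 s
E = P × t = 44980 × 2672.35 = 1.20202×10⁸ J
4.688×10⁴ cal/oz → 6.91885×10⁶ J/kg
m = E / e_s = 1.20202×10⁸ / 6.91885×10⁶ = 17.3731 kg
In slug: 17.3731 / 14.5939 = 1.19044 slug

1.190 slug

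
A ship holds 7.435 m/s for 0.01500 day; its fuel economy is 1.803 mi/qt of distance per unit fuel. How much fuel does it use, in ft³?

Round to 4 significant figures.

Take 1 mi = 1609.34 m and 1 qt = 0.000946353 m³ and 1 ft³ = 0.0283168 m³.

0.1110 ft³

0.01500 day → 1296 s
d = v × t = 7.435 × 1296 = 9635.76 m
1.803 mi/qt → 3.06613×10⁶ m/m³
V = d / (distance per unit fuel) = 9635.76 / 3.06613×10⁶ = 0.00314265 m³
In ft³: 0.00314265 / 0.0283168 = 0.110982 ft³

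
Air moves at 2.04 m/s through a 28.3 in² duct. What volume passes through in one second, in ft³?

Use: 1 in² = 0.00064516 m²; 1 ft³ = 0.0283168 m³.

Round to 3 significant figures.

28.3 in² × 0.00064516 → 0.018258 m²
V = v × A × t = 2.04 m/s × 0.018258 m² × 1 s = 0.0372463 m³
0.0372463 m³ ÷ (0.0283168 m³/ft³) = 1.31534 ft³

1.32 ft³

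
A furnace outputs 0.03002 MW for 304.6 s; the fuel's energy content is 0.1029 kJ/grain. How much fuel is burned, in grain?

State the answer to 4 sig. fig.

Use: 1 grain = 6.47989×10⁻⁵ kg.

8.886×10⁴ grain

0.03002 MW → 30020 W
E = P × t = 30020 × 304.6 = 9.14409×10⁶ J
0.1029 kJ/grain → 1.58799×10⁶ J/kg
m = E / e_s = 9.14409×10⁶ / 1.58799×10⁶ = 5.75828 kg
In grain: 5.75828 / 6.47989×10⁻⁵ = 88863.9 grain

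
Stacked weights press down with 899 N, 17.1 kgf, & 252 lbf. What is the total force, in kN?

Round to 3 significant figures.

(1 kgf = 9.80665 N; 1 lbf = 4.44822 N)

899 N (already N)
17.1 kgf × 9.80665 = 167.694 N
252 lbf × 4.44822 = 1120.95 N
Total: 899 + 167.694 + 1120.95 = 2187.64 N
In kN: 2187.64 / 1000 = 2.18764 kN

2.19 kN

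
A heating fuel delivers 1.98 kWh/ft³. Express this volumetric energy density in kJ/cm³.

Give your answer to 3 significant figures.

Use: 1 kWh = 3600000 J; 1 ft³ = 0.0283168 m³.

0.252 kJ/cm³

1.98 kWh/ft³ × 3600000 J/kWh ÷ 0.0283168 m³/ft³ = 2.51723×10⁸ J/m³
2.51723×10⁸ J/m³ ÷ 1000 J/kJ × 10⁻⁶ m³/cm³ = 0.251723 kJ/cm³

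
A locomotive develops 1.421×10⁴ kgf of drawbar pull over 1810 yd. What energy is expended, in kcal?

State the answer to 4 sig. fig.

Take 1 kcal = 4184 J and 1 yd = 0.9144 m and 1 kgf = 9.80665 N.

5.512×10⁴ kcal

1.421×10⁴ kgf × 9.80665 = 139352 N
1810 yd × 0.9144 = 1655.06 m
W = F × d = 139352 N × 1655.06 m = 2.30636×10⁸ J
2.30636×10⁸ J ÷ (4184 J/kcal) = 55123.3 kcal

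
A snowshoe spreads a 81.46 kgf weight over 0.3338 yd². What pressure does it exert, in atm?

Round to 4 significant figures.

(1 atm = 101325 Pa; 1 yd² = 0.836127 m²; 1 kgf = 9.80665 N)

0.02825 atm

81.46 kgf × 9.80665 = 798.85 N
0.3338 yd² × 0.836127 = 0.279099 m²
P = F / A = 798.85 N / 0.279099 m² = 2862.25 Pa
2862.25 Pa ÷ (101325 Pa/atm) = 0.0282482 atm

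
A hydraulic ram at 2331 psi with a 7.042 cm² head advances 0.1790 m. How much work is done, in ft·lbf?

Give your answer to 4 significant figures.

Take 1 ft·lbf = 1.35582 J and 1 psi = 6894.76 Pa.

2331 psi → 1.60717×10⁷ Pa
7.042 cm² → 7.042×10⁻⁴ m²
F = P × A = 1.60717×10⁷ × 7.042×10⁻⁴ = 11317.7 N
W = F × d = 11317.7 × 0.179 = 2025.87 J
In ft·lbf: 2025.87 / 1.35582 = 1494.2 ft·lbf

1494 ft·lbf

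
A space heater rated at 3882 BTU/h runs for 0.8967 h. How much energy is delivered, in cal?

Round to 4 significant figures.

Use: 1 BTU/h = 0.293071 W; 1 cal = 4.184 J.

3882 BTU/h × 0.293071 → 1137.7 W
0.8967 h × 3600 → 3228.12 s
E = P × t = 1137.7 W × 3228.12 s = 3.67263×10⁶ J
3.67263×10⁶ J ÷ (4.184 J/cal) = 877780 cal

8.778×10⁵ cal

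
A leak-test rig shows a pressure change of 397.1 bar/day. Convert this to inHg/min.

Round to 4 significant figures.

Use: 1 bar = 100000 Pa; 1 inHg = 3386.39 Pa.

397.1 bar/day × 100000 Pa/bar ÷ 86400 s/day = 459.606 Pa/s
459.606 Pa/s ÷ 3386.39 Pa/inHg × 60 s/min = 8.14329 inHg/min

8.143 inHg/min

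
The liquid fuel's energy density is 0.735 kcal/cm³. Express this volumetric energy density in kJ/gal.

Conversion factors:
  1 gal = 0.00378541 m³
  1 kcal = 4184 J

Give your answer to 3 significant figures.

1.16×10⁴ kJ/gal

0.735 kcal/cm³ × 4184 J/kcal ÷ 10⁻⁶ m³/cm³ = 3.07524×10⁹ J/m³
3.07524×10⁹ J/m³ ÷ 1000 J/kJ × 0.00378541 m³/gal = 11641 kJ/gal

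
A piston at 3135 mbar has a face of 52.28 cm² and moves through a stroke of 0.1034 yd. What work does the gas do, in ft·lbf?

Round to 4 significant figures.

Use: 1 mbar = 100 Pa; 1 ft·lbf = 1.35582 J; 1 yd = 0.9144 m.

114.3 ft·lbf

3135 mbar → 313500 Pa
52.28 cm² → 0.005228 m²
F = P × A = 313500 × 0.005228 = 1638.98 N
0.1034 yd → 0.094549 m
W = F × d = 1638.98 × 0.094549 = 154.964 J
In ft·lbf: 154.964 / 1.35582 = 114.295 ft·lbf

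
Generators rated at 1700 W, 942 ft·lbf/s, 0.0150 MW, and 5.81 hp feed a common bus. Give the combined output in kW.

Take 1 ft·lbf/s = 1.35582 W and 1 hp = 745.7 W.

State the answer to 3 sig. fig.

1700 W (already W)
942 ft·lbf/s × 1.35582 = 1277.18 W
0.0150 MW × 1000000 = 15000 W
5.81 hp × 745.7 = 4332.52 W
Sum: 1700 + 1277.18 + 15000 + 4332.52 = 22309.7 W
In kW: 22309.7 / 1000 = 22.3097 kW

22.3 kW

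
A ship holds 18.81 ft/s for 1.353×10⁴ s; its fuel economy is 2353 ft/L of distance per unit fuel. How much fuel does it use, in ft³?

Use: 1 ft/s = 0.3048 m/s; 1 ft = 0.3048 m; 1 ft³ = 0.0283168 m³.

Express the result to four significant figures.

18.81 ft/s → 5.73329 m/s
d = v × t = 5.73329 × 13530 = 77571.4 m
2353 ft/L → 717194 m/m³
V = d / (distance per unit fuel) = 77571.4 / 717194 = 0.10816 m³
In ft³: 0.10816 / 0.0283168 = 3.81964 ft³

3.820 ft³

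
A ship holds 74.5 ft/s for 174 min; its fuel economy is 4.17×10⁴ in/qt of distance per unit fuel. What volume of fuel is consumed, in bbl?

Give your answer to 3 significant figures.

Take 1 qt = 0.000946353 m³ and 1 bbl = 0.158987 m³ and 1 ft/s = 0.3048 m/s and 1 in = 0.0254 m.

1.33 bbl

74.5 ft/s → 22.7076 m/s
174 min → 10440 s
d = v × t = 22.7076 × 10440 = 237067 m
4.17×10⁴ in/qt → 1.11922×10⁶ m/m³
V = d / (distance per unit fuel) = 237067 / 1.11922×10⁶ = 0.211814 m³
In bbl: 0.211814 / 0.158987 = 1.33227 bbl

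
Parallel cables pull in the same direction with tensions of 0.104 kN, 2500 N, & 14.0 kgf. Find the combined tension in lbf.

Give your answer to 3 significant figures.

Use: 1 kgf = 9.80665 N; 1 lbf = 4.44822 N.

616 lbf

0.104 kN × 1000 → 104 N
2500 N (already N)
14.0 kgf × 9.80665 → 137.293 N
Sum: 104 + 2500 + 137.293 = 2741.29 N
In lbf: 2741.29 / 4.44822 = 616.267 lbf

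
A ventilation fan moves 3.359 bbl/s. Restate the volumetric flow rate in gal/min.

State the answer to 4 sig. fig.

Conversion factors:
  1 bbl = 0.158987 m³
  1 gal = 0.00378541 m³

3.359 bbl/s × 0.158987 m³/bbl = 0.534037 m³/s
0.534037 m³/s ÷ 0.00378541 m³/gal × 60 s/min = 8464.66 gal/min

8465 gal/min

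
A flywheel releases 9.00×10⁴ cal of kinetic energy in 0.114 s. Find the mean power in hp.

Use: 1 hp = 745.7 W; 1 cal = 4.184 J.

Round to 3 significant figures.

9.00×10⁴ cal × 4.184 → 376560 J
P = E / t = 376560 J / 0.114 s = 3.30316×10⁶ W
3.30316×10⁶ W ÷ (745.7 W/hp) = 4429.61 hp

4430 hp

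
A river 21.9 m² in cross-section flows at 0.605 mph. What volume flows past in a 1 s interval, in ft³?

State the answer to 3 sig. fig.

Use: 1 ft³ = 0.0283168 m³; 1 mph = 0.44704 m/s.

209 ft³

0.605 mph × 0.44704 = 0.270459 m/s
V = v × A × t = 0.270459 m/s × 21.9 m² × 1 s = 5.92305 m³
5.92305 m³ ÷ (0.0283168 m³/ft³) = 209.171 ft³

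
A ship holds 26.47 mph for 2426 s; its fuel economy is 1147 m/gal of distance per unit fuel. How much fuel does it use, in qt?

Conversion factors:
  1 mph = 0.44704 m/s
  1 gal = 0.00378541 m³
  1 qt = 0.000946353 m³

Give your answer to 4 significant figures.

26.47 mph → 11.8331 m/s
d = v × t = 11.8331 × 2426 = 28707.1 m
1147 m/gal → 303005 m/m³
V = d / (distance per unit fuel) = 28707.1 / 303005 = 0.0947413 m³
In qt: 0.0947413 / 0.000946353 = 100.112 qt

100.1 qt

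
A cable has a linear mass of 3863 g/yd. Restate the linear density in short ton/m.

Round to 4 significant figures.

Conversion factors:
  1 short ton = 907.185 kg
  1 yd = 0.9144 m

3863 g/yd × 0.001 kg/g ÷ 0.9144 m/yd = 4.22463 kg/m
4.22463 kg/m ÷ 907.185 kg/short ton = 0.00465686 short ton/m

0.004657 short ton/m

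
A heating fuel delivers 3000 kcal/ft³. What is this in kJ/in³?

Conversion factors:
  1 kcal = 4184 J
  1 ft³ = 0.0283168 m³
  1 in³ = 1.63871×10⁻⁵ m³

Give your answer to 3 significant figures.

7.26 kJ/in³

3000 kcal/ft³ × 4184 J/kcal ÷ 0.0283168 m³/ft³ = 4.4327×10⁸ J/m³
4.4327×10⁸ J/m³ ÷ 1000 J/kJ × 1.63871×10⁻⁵ m³/in³ = 7.26391 kJ/in³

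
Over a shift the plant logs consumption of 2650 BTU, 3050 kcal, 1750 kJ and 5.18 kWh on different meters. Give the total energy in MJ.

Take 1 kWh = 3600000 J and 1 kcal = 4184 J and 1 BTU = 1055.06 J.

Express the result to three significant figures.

36.0 MJ

2650 BTU × 1055.06 = 2.79591×10⁶ J
3050 kcal × 4184 = 1.27612×10⁷ J
1750 kJ × 1000 = 1.75×10⁶ J
5.18 kWh × 3600000 = 1.8648×10⁷ J
Total: 2.79591×10⁶ + 1.27612×10⁷ + 1.75×10⁶ + 1.8648×10⁷ = 3.59551×10⁷ J
In MJ: 3.59551×10⁷ / 1000000 = 35.9551 MJ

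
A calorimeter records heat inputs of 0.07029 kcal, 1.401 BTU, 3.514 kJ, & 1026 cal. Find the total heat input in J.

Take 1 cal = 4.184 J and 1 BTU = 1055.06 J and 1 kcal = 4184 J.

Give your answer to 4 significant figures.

9579 J

0.07029 kcal × 4184 = 294.093 J
1.401 BTU × 1055.06 = 1478.14 J
3.514 kJ × 1000 = 3514 J
1026 cal × 4.184 = 4292.78 J
Combined: 294.093 + 1478.14 + 3514 + 4292.78 = 9579.01 J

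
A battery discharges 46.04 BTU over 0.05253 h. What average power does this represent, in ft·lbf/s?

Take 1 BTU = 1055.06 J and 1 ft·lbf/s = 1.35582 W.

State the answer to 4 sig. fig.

46.04 BTU × 1055.06 = 48575 J
0.05253 h × 3600 = 189.108 s
P = E / t = 48575 J / 189.108 s = 256.864 W
256.864 W ÷ (1.35582 W/ft·lbf/s) = 189.453 ft·lbf/s

189.5 ft·lbf/s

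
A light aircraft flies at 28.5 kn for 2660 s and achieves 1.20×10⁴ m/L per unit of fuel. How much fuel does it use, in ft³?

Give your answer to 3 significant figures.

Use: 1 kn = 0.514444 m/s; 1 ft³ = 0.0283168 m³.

0.115 ft³

28.5 kn → 14.6617 m/s
d = v × t = 14.6617 × 2660 = 39000.1 m
1.20×10⁴ m/L → 1.2×10⁷ m/m³
V = d / (distance per unit fuel) = 39000.1 / 1.2×10⁷ = 0.00325001 m³
In ft³: 0.00325001 / 0.0283168 = 0.114773 ft³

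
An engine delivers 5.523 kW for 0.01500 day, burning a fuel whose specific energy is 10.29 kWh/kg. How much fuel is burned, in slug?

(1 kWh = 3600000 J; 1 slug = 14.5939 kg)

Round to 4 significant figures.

5.523 kW → 5523 W
0.01500 day → 1296 s
E = P × t = 5523 × 1296 = 7.15781×10⁶ J
10.29 kWh/kg → 3.7044×10⁷ J/kg
m = E / e_s = 7.15781×10⁶ / 3.7044×10⁷ = 0.193225 kg
In slug: 0.193225 / 14.5939 = 0.0132401 slug

0.01324 slug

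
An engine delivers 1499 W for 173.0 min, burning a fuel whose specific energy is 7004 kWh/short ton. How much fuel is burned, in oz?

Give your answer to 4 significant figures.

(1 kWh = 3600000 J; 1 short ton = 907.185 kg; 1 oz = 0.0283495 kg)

19.75 oz

173.0 min → 10380 s
E = P × t = 1499 × 10380 = 1.55596×10⁷ J
7004 kWh/short ton → 2.77941×10⁷ J/kg
m = E / e_s = 1.55596×10⁷ / 2.77941×10⁷ = 0.559817 kg
In oz: 0.559817 / 0.0283495 = 19.747 oz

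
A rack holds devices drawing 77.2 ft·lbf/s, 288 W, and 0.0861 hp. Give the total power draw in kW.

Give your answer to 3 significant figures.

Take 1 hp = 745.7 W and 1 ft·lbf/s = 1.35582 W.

77.2 ft·lbf/s × 1.35582 → 104.669 W
288 W (already W)
0.0861 hp × 745.7 → 64.2048 W
Sum: 104.669 + 288 + 64.2048 = 456.874 W
In kW: 456.874 / 1000 = 0.456874 kW

0.457 kW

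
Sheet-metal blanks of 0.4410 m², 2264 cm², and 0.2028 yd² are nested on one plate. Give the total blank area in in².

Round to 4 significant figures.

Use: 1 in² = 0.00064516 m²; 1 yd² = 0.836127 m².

0.4410 m² (already m²)
2264 cm² × 0.0001 → 0.2264 m²
0.2028 yd² × 0.836127 → 0.169567 m²
Sum: 0.441 + 0.2264 + 0.169567 = 0.836967 m²
In in²: 0.836967 / 0.00064516 = 1297.3 in²

1297 in²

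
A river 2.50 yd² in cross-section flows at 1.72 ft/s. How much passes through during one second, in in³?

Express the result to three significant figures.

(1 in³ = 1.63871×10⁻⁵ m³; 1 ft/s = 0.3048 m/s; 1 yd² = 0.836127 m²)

6.69×10⁴ in³

1.72 ft/s × 0.3048 = 0.524256 m/s
2.50 yd² × 0.836127 = 2.09032 m²
V = v × A × t = 0.524256 m/s × 2.09032 m² × 1 s = 1.09586 m³
1.09586 m³ ÷ (1.63871×10⁻⁵ m³/in³) = 66873.3 in³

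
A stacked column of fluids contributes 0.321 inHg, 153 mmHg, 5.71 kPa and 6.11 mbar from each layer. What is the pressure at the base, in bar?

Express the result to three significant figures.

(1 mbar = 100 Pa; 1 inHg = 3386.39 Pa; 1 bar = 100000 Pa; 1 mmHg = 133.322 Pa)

0.278 bar

0.321 inHg × 3386.39 = 1087.03 Pa
153 mmHg × 133.322 = 20398.3 Pa
5.71 kPa × 1000 = 5710 Pa
6.11 mbar × 100 = 611 Pa
Total: 1087.03 + 20398.3 + 5710 + 611 = 27806.3 Pa
In bar: 27806.3 / 100000 = 0.278063 bar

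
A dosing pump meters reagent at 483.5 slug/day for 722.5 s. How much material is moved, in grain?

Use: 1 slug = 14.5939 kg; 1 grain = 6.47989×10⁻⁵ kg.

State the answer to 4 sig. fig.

9.106×10⁵ grain

483.5 slug/day → 0.0816684 kg/s
m = ṁ × t = 0.0816684 × 722.5 = 59.0054 kg
In grain: 59.0054 / 6.47989×10⁻⁵ = 910593 grain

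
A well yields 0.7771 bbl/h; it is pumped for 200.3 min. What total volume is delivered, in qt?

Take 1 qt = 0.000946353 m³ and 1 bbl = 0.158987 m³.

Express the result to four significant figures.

435.8 qt

0.7771 bbl/h → 3.43191×10⁻⁵ m³/s
200.3 min → 12018 s
V = Q × t = 3.43191×10⁻⁵ × 12018 = 0.412447 m³
In qt: 0.412447 / 0.000946353 = 435.828 qt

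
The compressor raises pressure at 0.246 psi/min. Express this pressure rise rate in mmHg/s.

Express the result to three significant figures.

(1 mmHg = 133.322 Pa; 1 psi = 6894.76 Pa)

0.246 psi/min × 6894.76 Pa/psi ÷ 60 s/min = 28.2685 Pa/s
28.2685 Pa/s ÷ 133.322 Pa/mmHg = 0.212032 mmHg/s

0.212 mmHg/s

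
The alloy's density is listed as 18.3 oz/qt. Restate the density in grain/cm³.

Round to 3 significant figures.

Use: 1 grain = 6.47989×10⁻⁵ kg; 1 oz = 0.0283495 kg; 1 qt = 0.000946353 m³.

8.46 grain/cm³

18.3 oz/qt × 0.0283495 kg/oz ÷ 0.000946353 m³/qt = 548.205 kg/m³
548.205 kg/m³ ÷ 6.47989×10⁻⁵ kg/grain × 10⁻⁶ m³/cm³ = 8.4601 grain/cm³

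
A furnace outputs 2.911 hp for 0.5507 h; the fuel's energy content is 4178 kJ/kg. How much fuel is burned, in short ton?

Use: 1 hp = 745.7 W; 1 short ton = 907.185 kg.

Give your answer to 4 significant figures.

2.911 hp → 2170.73 W
0.5507 h → 1982.52 s
E = P × t = 2170.73 × 1982.52 = 4.30352×10⁶ J
4178 kJ/kg → 4.178×10⁶ J/kg
m = E / e_s = 4.30352×10⁶ / 4.178×10⁶ = 1.03004 kg
In short ton: 1.03004 / 907.185 = 0.00113542 short ton

0.001135 short ton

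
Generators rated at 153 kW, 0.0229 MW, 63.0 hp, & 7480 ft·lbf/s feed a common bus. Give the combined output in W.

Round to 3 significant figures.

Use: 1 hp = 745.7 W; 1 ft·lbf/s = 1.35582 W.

2.33×10⁵ W

153 kW × 1000 = 153000 W
0.0229 MW × 1000000 = 22900 W
63.0 hp × 745.7 = 46979.1 W
7480 ft·lbf/s × 1.35582 = 10141.5 W
Total: 153000 + 22900 + 46979.1 + 10141.5 = 233021 W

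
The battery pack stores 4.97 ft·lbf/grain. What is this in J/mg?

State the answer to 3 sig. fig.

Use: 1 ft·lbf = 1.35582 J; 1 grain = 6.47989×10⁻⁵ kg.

4.97 ft·lbf/grain × 1.35582 J/ft·lbf ÷ 6.47989×10⁻⁵ kg/grain = 103990 J/kg
103990 J/kg × 10⁻⁶ kg/mg = 0.10399 J/mg

0.104 J/mg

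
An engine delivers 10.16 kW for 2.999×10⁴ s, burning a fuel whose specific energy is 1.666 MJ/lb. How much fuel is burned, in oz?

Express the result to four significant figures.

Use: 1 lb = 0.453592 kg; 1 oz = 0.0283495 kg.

10.16 kW → 10160 W
E = P × t = 10160 × 29990 = 3.04698×10⁸ J
1.666 MJ/lb → 3.6729×10⁶ J/kg
m = E / e_s = 3.04698×10⁸ / 3.6729×10⁶ = 82.9584 kg
In oz: 82.9584 / 0.0283495 = 2926.27 oz

2926 oz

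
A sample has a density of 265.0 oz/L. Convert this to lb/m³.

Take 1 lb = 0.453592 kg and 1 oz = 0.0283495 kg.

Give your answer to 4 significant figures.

1.656×10⁴ lb/m³

265.0 oz/L × 0.0283495 kg/oz ÷ 0.001 m³/L = 7512.62 kg/m³
7512.62 kg/m³ ÷ 0.453592 kg/lb = 16562.5 lb/m³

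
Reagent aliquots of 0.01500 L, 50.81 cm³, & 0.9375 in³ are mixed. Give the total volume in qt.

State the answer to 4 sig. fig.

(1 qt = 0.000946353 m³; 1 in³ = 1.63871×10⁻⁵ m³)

0.08577 qt

0.01500 L × 0.001 = 1.5×10⁻⁵ m³
50.81 cm³ × 10⁻⁶ = 5.081×10⁻⁵ m³
0.9375 in³ × 1.63871×10⁻⁵ = 1.53629×10⁻⁵ m³
Total: 1.5×10⁻⁵ + 5.081×10⁻⁵ + 1.53629×10⁻⁵ = 8.11729×10⁻⁵ m³
In qt: 8.11729×10⁻⁵ / 0.000946353 = 0.0857744 qt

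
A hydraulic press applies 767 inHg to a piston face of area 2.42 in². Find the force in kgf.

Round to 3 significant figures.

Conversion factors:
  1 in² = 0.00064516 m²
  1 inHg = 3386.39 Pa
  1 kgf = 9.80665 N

767 inHg × 3386.39 → 2.59736×10⁶ Pa
2.42 in² × 0.00064516 → 0.00156129 m²
F = P × A = 2.59736×10⁶ Pa × 0.00156129 m² = 4055.23 N
4055.23 N ÷ (9.80665 N/kgf) = 413.518 kgf

414 kgf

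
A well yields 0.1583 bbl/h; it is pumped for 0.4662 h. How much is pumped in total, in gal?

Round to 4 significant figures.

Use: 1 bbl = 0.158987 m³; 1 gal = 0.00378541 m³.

3.100 gal

0.1583 bbl/h → 6.99101×10⁻⁶ m³/s
0.4662 h → 1678.32 s
V = Q × t = 6.99101×10⁻⁶ × 1678.32 = 0.0117332 m³
In gal: 0.0117332 / 0.00378541 = 3.09958 gal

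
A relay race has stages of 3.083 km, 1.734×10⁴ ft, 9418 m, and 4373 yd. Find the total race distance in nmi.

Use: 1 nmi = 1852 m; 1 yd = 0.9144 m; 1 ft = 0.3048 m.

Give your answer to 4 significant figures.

11.76 nmi

3.083 km × 1000 → 3083 m
1.734×10⁴ ft × 0.3048 → 5285.23 m
9418 m (already m)
4373 yd × 0.9144 → 3998.67 m
Sum: 3083 + 5285.23 + 9418 + 3998.67 = 21784.9 m
In nmi: 21784.9 / 1852 = 11.7629 nmi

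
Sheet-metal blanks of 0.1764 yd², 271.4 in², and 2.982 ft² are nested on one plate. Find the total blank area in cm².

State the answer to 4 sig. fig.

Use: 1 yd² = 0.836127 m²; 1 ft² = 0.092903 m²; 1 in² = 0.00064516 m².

0.1764 yd² × 0.836127 → 0.147493 m²
271.4 in² × 0.00064516 → 0.175096 m²
2.982 ft² × 0.092903 → 0.277037 m²
Sum: 0.147493 + 0.175096 + 0.277037 = 0.599626 m²
In cm²: 0.599626 / 0.0001 = 5996.26 cm²

5996 cm²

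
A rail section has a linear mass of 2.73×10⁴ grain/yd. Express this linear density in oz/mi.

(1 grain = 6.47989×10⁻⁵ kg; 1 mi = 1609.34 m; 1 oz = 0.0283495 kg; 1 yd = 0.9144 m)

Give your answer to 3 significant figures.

2.73×10⁴ grain/yd × 6.47989×10⁻⁵ kg/grain ÷ 0.9144 m/yd = 1.93461 kg/m
1.93461 kg/m ÷ 0.0283495 kg/oz × 1609.34 m/mi = 109824 oz/mi

1.10×10⁵ oz/mi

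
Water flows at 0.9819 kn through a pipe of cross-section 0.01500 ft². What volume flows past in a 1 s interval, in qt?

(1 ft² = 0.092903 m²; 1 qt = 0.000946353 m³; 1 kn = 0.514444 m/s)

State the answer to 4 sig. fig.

0.7438 qt

0.9819 kn × 0.514444 = 0.505133 m/s
0.01500 ft² × 0.092903 = 0.00139354 m²
V = v × A × t = 0.505133 m/s × 0.00139354 m² × 1 s = 7.03923×10⁻⁴ m³
7.03923×10⁻⁴ m³ ÷ (0.000946353 m³/qt) = 0.743827 qt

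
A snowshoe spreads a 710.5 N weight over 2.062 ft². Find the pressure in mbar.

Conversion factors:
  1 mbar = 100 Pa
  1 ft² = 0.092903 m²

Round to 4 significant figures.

2.062 ft² × 0.092903 → 0.191566 m²
P = F / A = 710.5 N / 0.191566 m² = 3708.9 Pa
3708.9 Pa ÷ (100 Pa/mbar) = 37.089 mbar

37.09 mbar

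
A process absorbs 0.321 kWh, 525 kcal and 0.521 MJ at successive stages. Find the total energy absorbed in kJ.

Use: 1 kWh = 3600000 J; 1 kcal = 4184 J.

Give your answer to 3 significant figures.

3870 kJ

0.321 kWh × 3600000 = 1.1556×10⁶ J
525 kcal × 4184 = 2.1966×10⁶ J
0.521 MJ × 1000000 = 521000 J
Combined: 1.1556×10⁶ + 2.1966×10⁶ + 521000 = 3.8732×10⁶ J
In kJ: 3.8732×10⁶ / 1000 = 3873.2 kJ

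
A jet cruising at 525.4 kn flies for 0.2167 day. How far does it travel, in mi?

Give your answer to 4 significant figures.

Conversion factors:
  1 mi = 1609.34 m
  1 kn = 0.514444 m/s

525.4 kn × 0.514444 → 270.289 m/s
0.2167 day × 86400 → 18722.9 s
d = v × t = 270.289 m/s × 18722.9 s = 5.06059×10⁶ m
5.06059×10⁶ m ÷ (1609.34 m/mi) = 3144.51 mi

3145 mi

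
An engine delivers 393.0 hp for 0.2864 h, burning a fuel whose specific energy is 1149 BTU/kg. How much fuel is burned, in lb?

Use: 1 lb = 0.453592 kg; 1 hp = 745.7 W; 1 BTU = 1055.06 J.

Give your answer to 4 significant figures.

393.0 hp → 293060 W
0.2864 h → 1031.04 s
E = P × t = 293060 × 1031.04 = 3.02157×10⁸ J
1149 BTU/kg → 1.21226×10⁶ J/kg
m = E / e_s = 3.02157×10⁸ / 1.21226×10⁶ = 249.251 kg
In lb: 249.251 / 0.453592 = 549.505 lb

549.5 lb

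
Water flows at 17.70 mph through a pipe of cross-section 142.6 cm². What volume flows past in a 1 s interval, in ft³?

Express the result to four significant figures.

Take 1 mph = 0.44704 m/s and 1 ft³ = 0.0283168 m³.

17.70 mph × 0.44704 → 7.91261 m/s
142.6 cm² × 0.0001 → 0.01426 m²
V = v × A × t = 7.91261 m/s × 0.01426 m² × 1 s = 0.112834 m³
0.112834 m³ ÷ (0.0283168 m³/ft³) = 3.9847 ft³

3.985 ft³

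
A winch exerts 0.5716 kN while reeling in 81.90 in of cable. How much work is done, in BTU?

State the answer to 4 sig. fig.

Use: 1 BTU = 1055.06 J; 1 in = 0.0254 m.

1.127 BTU

0.5716 kN × 1000 = 571.6 N
81.90 in × 0.0254 = 2.08026 m
W = F × d = 571.6 N × 2.08026 m = 1189.08 J
1189.08 J ÷ (1055.06 J/BTU) = 1.12703 BTU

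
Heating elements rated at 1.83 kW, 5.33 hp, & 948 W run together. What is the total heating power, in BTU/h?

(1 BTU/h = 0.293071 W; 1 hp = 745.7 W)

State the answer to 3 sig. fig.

1.83 kW × 1000 = 1830 W
5.33 hp × 745.7 = 3974.58 W
948 W (already W)
Combined: 1830 + 3974.58 + 948 = 6752.58 W
In BTU/h: 6752.58 / 0.293071 = 23040.8 BTU/h

2.30×10⁴ BTU/h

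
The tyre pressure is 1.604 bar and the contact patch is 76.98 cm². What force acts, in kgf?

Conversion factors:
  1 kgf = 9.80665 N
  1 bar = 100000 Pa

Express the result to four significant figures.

1.604 bar × 100000 → 160400 Pa
76.98 cm² × 0.0001 → 0.007698 m²
F = P × A = 160400 Pa × 0.007698 m² = 1234.76 N
1234.76 N ÷ (9.80665 N/kgf) = 125.91 kgf

125.9 kgf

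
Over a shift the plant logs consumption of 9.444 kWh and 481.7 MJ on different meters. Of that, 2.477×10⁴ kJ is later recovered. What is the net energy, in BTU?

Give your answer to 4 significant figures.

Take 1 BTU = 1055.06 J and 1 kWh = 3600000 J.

4.653×10⁵ BTU

9.444 kWh × 3600000 = 3.39984×10⁷ J
481.7 MJ × 1000000 = 4.817×10⁸ J
2.477×10⁴ kJ × 1000 = 2.477×10⁷ J
Net: 3.39984×10⁷ + 4.817×10⁸ − 2.477×10⁷ = 4.90928×10⁸ J
In BTU: 4.90928×10⁸ / 1055.06 = 465308 BTU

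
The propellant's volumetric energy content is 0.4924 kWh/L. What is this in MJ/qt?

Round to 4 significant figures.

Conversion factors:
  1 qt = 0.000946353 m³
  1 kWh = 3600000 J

1.678 MJ/qt

0.4924 kWh/L × 3600000 J/kWh ÷ 0.001 m³/L = 1.77264×10⁹ J/m³
1.77264×10⁹ J/m³ ÷ 1000000 J/MJ × 0.000946353 m³/qt = 1.67754 MJ/qt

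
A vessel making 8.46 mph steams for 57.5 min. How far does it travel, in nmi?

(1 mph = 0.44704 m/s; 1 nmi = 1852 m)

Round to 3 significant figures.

8.46 mph × 0.44704 = 3.78196 m/s
57.5 min × 60 = 3450 s
d = v × t = 3.78196 m/s × 3450 s = 13047.8 m
13047.8 m ÷ (1852 m/nmi) = 7.04525 nmi

7.05 nmi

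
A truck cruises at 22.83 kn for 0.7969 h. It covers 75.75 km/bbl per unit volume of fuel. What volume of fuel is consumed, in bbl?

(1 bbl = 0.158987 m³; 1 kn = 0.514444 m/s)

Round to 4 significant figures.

22.83 kn → 11.7448 m/s
0.7969 h → 2868.84 s
d = v × t = 11.7448 × 2868.84 = 33694 m
75.75 km/bbl → 476454 m/m³
V = d / (distance per unit fuel) = 33694 / 476454 = 0.0707183 m³
In bbl: 0.0707183 / 0.158987 = 0.444806 bbl

0.4448 bbl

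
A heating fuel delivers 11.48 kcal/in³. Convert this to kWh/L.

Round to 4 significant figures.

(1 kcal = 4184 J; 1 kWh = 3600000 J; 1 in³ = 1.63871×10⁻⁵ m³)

0.8142 kWh/L

11.48 kcal/in³ × 4184 J/kcal ÷ 1.63871×10⁻⁵ m³/in³ = 2.93111×10⁹ J/m³
2.93111×10⁹ J/m³ ÷ 3600000 J/kWh × 0.001 m³/L = 0.814197 kWh/L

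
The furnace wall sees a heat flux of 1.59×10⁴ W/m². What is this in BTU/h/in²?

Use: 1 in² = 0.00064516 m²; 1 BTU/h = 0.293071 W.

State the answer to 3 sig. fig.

1.59×10⁴ W/m² is already 15900 W/m²
15900 W/m² ÷ 0.293071 W/BTU/h × 0.00064516 m²/in² = 35.0019 BTU/h/in²

35.0 BTU/h/in²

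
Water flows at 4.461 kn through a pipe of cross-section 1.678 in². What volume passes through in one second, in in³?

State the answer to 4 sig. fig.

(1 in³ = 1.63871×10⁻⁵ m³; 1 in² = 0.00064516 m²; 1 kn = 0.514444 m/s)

4.461 kn × 0.514444 = 2.29493 m/s
1.678 in² × 0.00064516 = 0.00108258 m²
V = v × A × t = 2.29493 m/s × 0.00108258 m² × 1 s = 0.00248445 m³
0.00248445 m³ ÷ (1.63871×10⁻⁵ m³/in³) = 151.61 in³

151.6 in³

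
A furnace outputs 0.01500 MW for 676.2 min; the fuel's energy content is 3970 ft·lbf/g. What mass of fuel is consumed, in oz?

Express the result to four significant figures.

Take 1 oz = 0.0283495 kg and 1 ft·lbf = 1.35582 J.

0.01500 MW → 15000 W
676.2 min → 40572 s
E = P × t = 15000 × 40572 = 6.0858×10⁸ J
3970 ft·lbf/g → 5.38261×10⁶ J/kg
m = E / e_s = 6.0858×10⁸ / 5.38261×10⁶ = 113.064 kg
In oz: 113.064 / 0.0283495 = 3988.22 oz

3988 oz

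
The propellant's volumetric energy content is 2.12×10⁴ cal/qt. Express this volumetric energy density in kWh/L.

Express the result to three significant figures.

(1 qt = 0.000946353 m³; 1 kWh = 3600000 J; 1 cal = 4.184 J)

2.12×10⁴ cal/qt × 4.184 J/cal ÷ 0.000946353 m³/qt = 9.37291×10⁷ J/m³
9.37291×10⁷ J/m³ ÷ 3600000 J/kWh × 0.001 m³/L = 0.0260359 kWh/L

0.0260 kWh/L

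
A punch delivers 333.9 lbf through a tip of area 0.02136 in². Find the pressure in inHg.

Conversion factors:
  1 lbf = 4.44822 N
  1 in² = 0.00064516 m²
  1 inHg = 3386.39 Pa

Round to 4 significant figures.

3.183×10⁴ inHg

333.9 lbf × 4.44822 → 1485.26 N
0.02136 in² × 0.00064516 → 1.37806×10⁻⁵ m²
P = F / A = 1485.26 N / 1.37806×10⁻⁵ m² = 1.07779×10⁸ Pa
1.07779×10⁸ Pa ÷ (3386.39 Pa/inHg) = 31827.1 inHg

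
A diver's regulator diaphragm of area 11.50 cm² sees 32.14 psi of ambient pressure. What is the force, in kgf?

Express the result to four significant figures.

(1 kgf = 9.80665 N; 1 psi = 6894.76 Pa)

32.14 psi × 6894.76 = 221598 Pa
11.50 cm² × 0.0001 = 0.00115 m²
F = P × A = 221598 Pa × 0.00115 m² = 254.838 N
254.838 N ÷ (9.80665 N/kgf) = 25.9862 kgf

25.99 kgf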